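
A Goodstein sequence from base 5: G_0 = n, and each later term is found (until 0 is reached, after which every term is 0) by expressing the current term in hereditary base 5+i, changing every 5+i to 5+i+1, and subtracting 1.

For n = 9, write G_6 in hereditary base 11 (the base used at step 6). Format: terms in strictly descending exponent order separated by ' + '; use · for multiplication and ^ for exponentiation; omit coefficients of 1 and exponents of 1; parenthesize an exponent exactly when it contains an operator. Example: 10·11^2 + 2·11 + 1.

G_0 = 9. HB_5(9) = 5 + 4. Bump = 10. G_1 = 9.
G_1 = 9. HB_6(9) = 6 + 3. Bump = 10. G_2 = 9.
G_2 = 9. HB_7(9) = 7 + 2. Bump = 10. G_3 = 9.
G_3 = 9. HB_8(9) = 8 + 1. Bump = 10. G_4 = 9.
G_4 = 9. HB_9(9) = 9. Bump = 10. G_5 = 9.
G_5 = 9. HB_10(9) = 9. Bump = 9. G_6 = 8.
G_6 = 8. HB_11(8) = 8. Bump = 8. G_7 = 7.

8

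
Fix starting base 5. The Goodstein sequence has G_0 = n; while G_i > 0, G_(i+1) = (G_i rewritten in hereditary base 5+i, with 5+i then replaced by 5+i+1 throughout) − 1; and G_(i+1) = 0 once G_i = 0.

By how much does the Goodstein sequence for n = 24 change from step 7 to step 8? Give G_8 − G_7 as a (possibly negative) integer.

2

G_0 = 24. HB_5(24) = 4·5 + 4. Bump = 28. G_1 = 27.
G_1 = 27. HB_6(27) = 4·6 + 3. Bump = 31. G_2 = 30.
G_2 = 30. HB_7(30) = 4·7 + 2. Bump = 34. G_3 = 33.
G_3 = 33. HB_8(33) = 4·8 + 1. Bump = 37. G_4 = 36.
G_4 = 36. HB_9(36) = 4·9. Bump = 40. G_5 = 39.
G_5 = 39. HB_10(39) = 3·10 + 9. Bump = 42. G_6 = 41.
G_6 = 41. HB_11(41) = 3·11 + 8. Bump = 44. G_7 = 43.
G_7 = 43. HB_12(43) = 3·12 + 7. Bump = 46. G_8 = 45.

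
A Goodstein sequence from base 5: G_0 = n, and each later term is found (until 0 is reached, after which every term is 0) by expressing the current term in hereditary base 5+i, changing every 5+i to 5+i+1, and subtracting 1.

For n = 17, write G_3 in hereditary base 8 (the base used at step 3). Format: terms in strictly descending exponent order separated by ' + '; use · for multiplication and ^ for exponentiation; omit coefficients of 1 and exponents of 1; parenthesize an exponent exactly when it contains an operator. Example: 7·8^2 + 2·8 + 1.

2·8 + 7

G_0 = 17. HB_5(17) = 3·5 + 2. Bump = 20. G_1 = 19.
G_1 = 19. HB_6(19) = 3·6 + 1. Bump = 22. G_2 = 21.
G_2 = 21. HB_7(21) = 3·7. Bump = 24. G_3 = 23.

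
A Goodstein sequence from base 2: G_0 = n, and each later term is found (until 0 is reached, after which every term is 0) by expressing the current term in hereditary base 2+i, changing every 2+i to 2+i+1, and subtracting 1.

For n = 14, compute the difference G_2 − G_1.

1171

i=0: 14 = 2^(2 + 1) + 2^2 + 2 (b=2); 2→3: 3^(3 + 1) + 3^3 + 3 = 111; 111−1 = 110
i=1: 110 = 3^(3 + 1) + 3^3 + 2 (b=3); 3→4: 4^(4 + 1) + 4^4 + 2 = 1282; 1282−1 = 1281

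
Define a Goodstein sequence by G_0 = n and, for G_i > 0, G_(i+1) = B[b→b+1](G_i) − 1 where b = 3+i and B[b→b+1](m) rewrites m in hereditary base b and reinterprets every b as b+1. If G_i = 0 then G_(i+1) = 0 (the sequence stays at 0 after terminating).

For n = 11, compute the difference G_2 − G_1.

base 3: 11 = 3^2 + 2; at 4: 4^2 + 2 = 18; next = 17
base 4: 17 = 4^2 + 1; at 5: 5^2 + 1 = 26; next = 25

8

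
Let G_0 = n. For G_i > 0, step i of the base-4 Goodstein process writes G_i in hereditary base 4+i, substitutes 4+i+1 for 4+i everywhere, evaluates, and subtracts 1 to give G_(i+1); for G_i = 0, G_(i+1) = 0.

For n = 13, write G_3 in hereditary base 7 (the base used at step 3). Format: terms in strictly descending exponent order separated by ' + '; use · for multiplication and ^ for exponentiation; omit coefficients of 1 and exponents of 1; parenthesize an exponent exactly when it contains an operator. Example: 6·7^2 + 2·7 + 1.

2·7 + 4

step 0: 13 = 3·4 + 1; sub 5 for 4: 3·5 + 1; = 16; G_1 = 16−1 = 15
step 1: 15 = 3·5; sub 6 for 5: 3·6; = 18; G_2 = 18−1 = 17
step 2: 17 = 2·6 + 5; sub 7 for 6: 2·7 + 5; = 19; G_3 = 19−1 = 18
step 3: 18 = 2·7 + 4; sub 8 for 7: 2·8 + 4; = 20; G_4 = 20−1 = 19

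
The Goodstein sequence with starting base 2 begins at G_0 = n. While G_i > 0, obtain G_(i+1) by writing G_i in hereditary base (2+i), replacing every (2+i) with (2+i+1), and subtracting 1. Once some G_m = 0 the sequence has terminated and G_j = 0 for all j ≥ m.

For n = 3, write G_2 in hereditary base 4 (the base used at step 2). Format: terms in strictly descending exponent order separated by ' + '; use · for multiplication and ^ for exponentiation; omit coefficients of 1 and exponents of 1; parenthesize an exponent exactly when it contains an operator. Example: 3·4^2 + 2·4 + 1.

3

(0) 3|_2 = 2 + 1 ↦ 3 + 1|_3 = 4 ⇒ 3
(1) 3|_3 = 3 ↦ 4|_4 = 4 ⇒ 3
(2) 3|_4 = 3 ↦ 3|_5 = 3 ⇒ 2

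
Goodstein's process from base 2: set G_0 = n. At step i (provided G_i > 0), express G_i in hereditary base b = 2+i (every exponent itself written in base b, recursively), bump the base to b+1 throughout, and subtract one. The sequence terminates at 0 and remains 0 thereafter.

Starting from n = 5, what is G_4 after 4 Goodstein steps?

G_0=5  [base 2] 2^2 + 1  →[2↦3]→  3^3 + 1 = 28  −1 ⇒ G_1=27
G_1=27  [base 3] 3^3  →[3↦4]→  4^4 = 256  −1 ⇒ G_2=255
G_2=255  [base 4] 3·4^3 + 3·4^2 + 3·4 + 3  →[4↦5]→  3·5^3 + 3·5^2 + 3·5 + 3 = 468  −1 ⇒ G_3=467
G_3=467  [base 5] 3·5^3 + 3·5^2 + 3·5 + 2  →[5↦6]→  3·6^3 + 3·6^2 + 3·6 + 2 = 776  −1 ⇒ G_4=775
G_4=775  [base 6] 3·6^3 + 3·6^2 + 3·6 + 1  →[6↦7]→  3·7^3 + 3·7^2 + 3·7 + 1 = 1198  −1 ⇒ G_5=1197

775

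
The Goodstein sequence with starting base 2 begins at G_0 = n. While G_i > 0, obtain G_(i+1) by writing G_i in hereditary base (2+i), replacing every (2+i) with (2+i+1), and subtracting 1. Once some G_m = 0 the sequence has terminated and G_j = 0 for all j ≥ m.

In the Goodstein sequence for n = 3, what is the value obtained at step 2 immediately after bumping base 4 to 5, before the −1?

3

G_0=3  [base 2] 2 + 1  →[2↦3]→  3 + 1 = 4  −1 ⇒ G_1=3
G_1=3  [base 3] 3  →[3↦4]→  4 = 4  −1 ⇒ G_2=3
G_2=3  [base 4] 3  →[4↦5]→  3 = 3  −1 ⇒ G_3=2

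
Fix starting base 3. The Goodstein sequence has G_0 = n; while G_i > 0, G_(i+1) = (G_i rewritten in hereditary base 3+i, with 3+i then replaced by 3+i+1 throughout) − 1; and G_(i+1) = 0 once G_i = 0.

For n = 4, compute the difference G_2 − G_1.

base 3: 4 = 3 + 1; at 4: 4 + 1 = 5; next = 4
base 4: 4 = 4; at 5: 5 = 5; next = 4

0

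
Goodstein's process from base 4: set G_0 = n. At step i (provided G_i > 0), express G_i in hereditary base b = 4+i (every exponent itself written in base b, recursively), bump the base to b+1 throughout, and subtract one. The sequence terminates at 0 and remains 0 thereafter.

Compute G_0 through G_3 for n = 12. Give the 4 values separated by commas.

12, 14, 15, 16

12 —HB4→ 3·4 —bump→ 3·5 = 15 —(−1)→ 14
14 —HB5→ 2·5 + 4 —bump→ 2·6 + 4 = 16 —(−1)→ 15
15 —HB6→ 2·6 + 3 —bump→ 2·7 + 3 = 17 —(−1)→ 16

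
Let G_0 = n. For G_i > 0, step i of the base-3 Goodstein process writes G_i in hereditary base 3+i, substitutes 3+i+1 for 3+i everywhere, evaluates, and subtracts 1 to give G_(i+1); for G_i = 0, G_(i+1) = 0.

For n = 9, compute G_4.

21

(0) 9|_3 = 3^2 ↦ 4^2|_4 = 16 ⇒ 15
(1) 15|_4 = 3·4 + 3 ↦ 3·5 + 3|_5 = 18 ⇒ 17
(2) 17|_5 = 3·5 + 2 ↦ 3·6 + 2|_6 = 20 ⇒ 19
(3) 19|_6 = 3·6 + 1 ↦ 3·7 + 1|_7 = 22 ⇒ 21
(4) 21|_7 = 3·7 ↦ 3·8|_8 = 24 ⇒ 23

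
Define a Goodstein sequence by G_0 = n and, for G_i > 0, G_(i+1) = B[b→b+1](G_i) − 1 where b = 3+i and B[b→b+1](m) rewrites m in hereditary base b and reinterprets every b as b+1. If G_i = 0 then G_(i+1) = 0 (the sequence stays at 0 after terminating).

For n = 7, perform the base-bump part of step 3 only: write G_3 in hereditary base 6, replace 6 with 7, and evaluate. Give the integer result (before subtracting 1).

step 0: 7 = 2·3 + 1; sub 4 for 3: 2·4 + 1; = 9; G_1 = 9−1 = 8
step 1: 8 = 2·4; sub 5 for 4: 2·5; = 10; G_2 = 10−1 = 9
step 2: 9 = 5 + 4; sub 6 for 5: 6 + 4; = 10; G_3 = 10−1 = 9
step 3: 9 = 6 + 3; sub 7 for 6: 7 + 3; = 10; G_4 = 10−1 = 9

10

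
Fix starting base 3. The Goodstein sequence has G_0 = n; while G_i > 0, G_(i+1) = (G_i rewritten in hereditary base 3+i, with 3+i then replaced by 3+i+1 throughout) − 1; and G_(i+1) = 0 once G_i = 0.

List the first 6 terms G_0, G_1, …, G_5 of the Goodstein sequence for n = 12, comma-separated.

step 0: 12 = 3^2 + 3; sub 4 for 3: 4^2 + 4; = 20; G_1 = 20−1 = 19
step 1: 19 = 4^2 + 3; sub 5 for 4: 5^2 + 3; = 28; G_2 = 28−1 = 27
step 2: 27 = 5^2 + 2; sub 6 for 5: 6^2 + 2; = 38; G_3 = 38−1 = 37
step 3: 37 = 6^2 + 1; sub 7 for 6: 7^2 + 1; = 50; G_4 = 50−1 = 49
step 4: 49 = 7^2; sub 8 for 7: 8^2; = 64; G_5 = 64−1 = 63

12, 19, 27, 37, 49, 63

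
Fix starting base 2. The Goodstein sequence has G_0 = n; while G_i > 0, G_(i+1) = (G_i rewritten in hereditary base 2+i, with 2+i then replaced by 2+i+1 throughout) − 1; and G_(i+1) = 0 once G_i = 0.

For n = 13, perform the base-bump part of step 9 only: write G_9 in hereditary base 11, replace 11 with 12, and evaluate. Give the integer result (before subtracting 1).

(0) 13|_2 = 2^(2 + 1) + 2^2 + 1 ↦ 3^(3 + 1) + 3^3 + 1|_3 = 109 ⇒ 108
(1) 108|_3 = 3^(3 + 1) + 3^3 ↦ 4^(4 + 1) + 4^4|_4 = 1280 ⇒ 1279
(2) 1279|_4 = 4^(4 + 1) + 3·4^3 + 3·4^2 + 3·4 + 3 ↦ 5^(5 + 1) + 3·5^3 + 3·5^2 + 3·5 + 3|_5 = 16093 ⇒ 16092
(3) 16092|_5 = 5^(5 + 1) + 3·5^3 + 3·5^2 + 3·5 + 2 ↦ 6^(6 + 1) + 3·6^3 + 3·6^2 + 3·6 + 2|_6 = 280712 ⇒ 280711
(4) 280711|_6 = 6^(6 + 1) + 3·6^3 + 3·6^2 + 3·6 + 1 ↦ 7^(7 + 1) + 3·7^3 + 3·7^2 + 3·7 + 1|_7 = 5765999 ⇒ 5765998
(5) 5765998|_7 = 7^(7 + 1) + 3·7^3 + 3·7^2 + 3·7 ↦ 8^(8 + 1) + 3·8^3 + 3·8^2 + 3·8|_8 = 134219480 ⇒ 134219479
(6) 134219479|_8 = 8^(8 + 1) + 3·8^3 + 3·8^2 + 2·8 + 7 ↦ 9^(9 + 1) + 3·9^3 + 3·9^2 + 2·9 + 7|_9 = 3486786856 ⇒ 3486786855
(7) 3486786855|_9 = 9^(9 + 1) + 3·9^3 + 3·9^2 + 2·9 + 6 ↦ 10^(10 + 1) + 3·10^3 + 3·10^2 + 2·10 + 6|_10 = 100000003326 ⇒ 100000003325
(8) 100000003325|_10 = 10^(10 + 1) + 3·10^3 + 3·10^2 + 2·10 + 5 ↦ 11^(11 + 1) + 3·11^3 + 3·11^2 + 2·11 + 5|_11 = 3138428381104 ⇒ 3138428381103

106993205384716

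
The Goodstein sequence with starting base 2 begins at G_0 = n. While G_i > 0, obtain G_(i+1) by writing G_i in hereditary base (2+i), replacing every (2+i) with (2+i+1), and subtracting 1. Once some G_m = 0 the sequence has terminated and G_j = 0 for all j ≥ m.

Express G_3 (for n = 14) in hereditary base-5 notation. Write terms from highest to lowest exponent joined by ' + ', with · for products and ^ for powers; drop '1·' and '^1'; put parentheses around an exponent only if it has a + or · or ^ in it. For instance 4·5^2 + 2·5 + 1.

5^(5 + 1) + 5^5

G_0=14  [base 2] 2^(2 + 1) + 2^2 + 2  →[2↦3]→  3^(3 + 1) + 3^3 + 3 = 111  −1 ⇒ G_1=110
G_1=110  [base 3] 3^(3 + 1) + 3^3 + 2  →[3↦4]→  4^(4 + 1) + 4^4 + 2 = 1282  −1 ⇒ G_2=1281
G_2=1281  [base 4] 4^(4 + 1) + 4^4 + 1  →[4↦5]→  5^(5 + 1) + 5^5 + 1 = 18751  −1 ⇒ G_3=18750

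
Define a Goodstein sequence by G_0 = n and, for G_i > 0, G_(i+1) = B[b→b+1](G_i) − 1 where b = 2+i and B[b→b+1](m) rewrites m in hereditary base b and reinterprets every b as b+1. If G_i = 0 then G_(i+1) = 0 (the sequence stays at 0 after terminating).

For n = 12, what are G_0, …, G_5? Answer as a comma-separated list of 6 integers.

[0] 12 ≡ 2^(2 + 1) + 2^2 (base 2). Lift 3: 108. −1: 107.
[1] 107 ≡ 3^(3 + 1) + 2·3^2 + 2·3 + 2 (base 3). Lift 4: 1066. −1: 1065.
[2] 1065 ≡ 4^(4 + 1) + 2·4^2 + 2·4 + 1 (base 4). Lift 5: 15686. −1: 15685.
[3] 15685 ≡ 5^(5 + 1) + 2·5^2 + 2·5 (base 5). Lift 6: 280020. −1: 280019.
[4] 280019 ≡ 6^(6 + 1) + 2·6^2 + 6 + 5 (base 6). Lift 7: 5764911. −1: 5764910.

12, 107, 1065, 15685, 280019, 5764910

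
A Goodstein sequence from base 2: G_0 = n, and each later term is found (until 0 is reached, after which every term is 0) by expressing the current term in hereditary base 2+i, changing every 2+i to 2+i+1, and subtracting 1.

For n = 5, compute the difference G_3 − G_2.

212

G_0=5  [base 2] 2^2 + 1  →[2↦3]→  3^3 + 1 = 28  −1 ⇒ G_1=27
G_1=27  [base 3] 3^3  →[3↦4]→  4^4 = 256  −1 ⇒ G_2=255
G_2=255  [base 4] 3·4^3 + 3·4^2 + 3·4 + 3  →[4↦5]→  3·5^3 + 3·5^2 + 3·5 + 3 = 468  −1 ⇒ G_3=467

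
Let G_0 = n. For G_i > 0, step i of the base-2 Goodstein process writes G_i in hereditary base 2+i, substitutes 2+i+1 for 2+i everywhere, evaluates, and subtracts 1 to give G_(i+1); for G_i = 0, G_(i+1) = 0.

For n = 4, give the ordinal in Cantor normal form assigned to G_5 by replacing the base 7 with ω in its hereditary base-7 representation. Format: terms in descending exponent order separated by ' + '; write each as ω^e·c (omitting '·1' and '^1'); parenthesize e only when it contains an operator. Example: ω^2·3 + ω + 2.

(0) 4|_2 = 2^2 ↦ 3^3|_3 = 27 ⇒ 26
(1) 26|_3 = 2·3^2 + 2·3 + 2 ↦ 2·4^2 + 2·4 + 2|_4 = 42 ⇒ 41
(2) 41|_4 = 2·4^2 + 2·4 + 1 ↦ 2·5^2 + 2·5 + 1|_5 = 61 ⇒ 60
(3) 60|_5 = 2·5^2 + 2·5 ↦ 2·6^2 + 2·6|_6 = 84 ⇒ 83
(4) 83|_6 = 2·6^2 + 6 + 5 ↦ 2·7^2 + 7 + 5|_7 = 110 ⇒ 109
(5) 109|_7 = 2·7^2 + 7 + 4 ↦ 2·8^2 + 8 + 4|_8 = 140 ⇒ 139

ω^2·2 + ω + 4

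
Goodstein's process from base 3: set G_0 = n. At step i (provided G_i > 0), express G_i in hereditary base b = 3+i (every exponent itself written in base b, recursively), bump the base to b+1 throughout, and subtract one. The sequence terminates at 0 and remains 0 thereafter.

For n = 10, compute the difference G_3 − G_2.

i=0: 10 = 3^2 + 1 (b=3); 3→4: 4^2 + 1 = 17; 17−1 = 16
i=1: 16 = 4^2 (b=4); 4→5: 5^2 = 25; 25−1 = 24
i=2: 24 = 4·5 + 4 (b=5); 5→6: 4·6 + 4 = 28; 28−1 = 27

3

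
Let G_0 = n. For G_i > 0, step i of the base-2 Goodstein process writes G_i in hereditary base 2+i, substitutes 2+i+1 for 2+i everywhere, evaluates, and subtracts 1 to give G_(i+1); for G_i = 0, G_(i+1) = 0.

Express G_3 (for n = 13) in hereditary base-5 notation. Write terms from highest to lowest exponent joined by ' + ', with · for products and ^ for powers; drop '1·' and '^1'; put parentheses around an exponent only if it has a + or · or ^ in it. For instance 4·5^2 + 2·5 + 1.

5^(5 + 1) + 3·5^3 + 3·5^2 + 3·5 + 2

step 0: 13 = 2^(2 + 1) + 2^2 + 1; sub 3 for 2: 3^(3 + 1) + 3^3 + 1; = 109; G_1 = 109−1 = 108
step 1: 108 = 3^(3 + 1) + 3^3; sub 4 for 3: 4^(4 + 1) + 4^4; = 1280; G_2 = 1280−1 = 1279
step 2: 1279 = 4^(4 + 1) + 3·4^3 + 3·4^2 + 3·4 + 3; sub 5 for 4: 5^(5 + 1) + 3·5^3 + 3·5^2 + 3·5 + 3; = 16093; G_3 = 16093−1 = 16092
step 3: 16092 = 5^(5 + 1) + 3·5^3 + 3·5^2 + 3·5 + 2; sub 6 for 5: 6^(6 + 1) + 3·6^3 + 3·6^2 + 3·6 + 2; = 280712; G_4 = 280712−1 = 280711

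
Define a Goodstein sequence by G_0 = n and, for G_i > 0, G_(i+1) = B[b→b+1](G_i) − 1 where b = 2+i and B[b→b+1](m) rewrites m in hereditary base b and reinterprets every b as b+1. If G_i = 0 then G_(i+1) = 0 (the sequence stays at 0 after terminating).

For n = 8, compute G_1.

80

G_0=8  [base 2] 2^(2 + 1)  →[2↦3]→  3^(3 + 1) = 81  −1 ⇒ G_1=80
G_1=80  [base 3] 2·3^3 + 2·3^2 + 2·3 + 2  →[3↦4]→  2·4^4 + 2·4^2 + 2·4 + 2 = 554  −1 ⇒ G_2=553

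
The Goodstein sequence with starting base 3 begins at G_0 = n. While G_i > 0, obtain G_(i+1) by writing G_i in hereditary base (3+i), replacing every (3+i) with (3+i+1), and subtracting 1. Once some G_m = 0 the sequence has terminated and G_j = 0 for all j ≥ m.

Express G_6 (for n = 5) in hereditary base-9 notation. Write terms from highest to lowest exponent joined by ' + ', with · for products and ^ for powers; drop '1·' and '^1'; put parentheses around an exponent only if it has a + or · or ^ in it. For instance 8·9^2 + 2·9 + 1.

2

G_0 = 5. HB_3(5) = 3 + 2. Bump = 6. G_1 = 5.
G_1 = 5. HB_4(5) = 4 + 1. Bump = 6. G_2 = 5.
G_2 = 5. HB_5(5) = 5. Bump = 6. G_3 = 5.
G_3 = 5. HB_6(5) = 5. Bump = 5. G_4 = 4.
G_4 = 4. HB_7(4) = 4. Bump = 4. G_5 = 3.
G_5 = 3. HB_8(3) = 3. Bump = 3. G_6 = 2.
G_6 = 2. HB_9(2) = 2. Bump = 2. G_7 = 1.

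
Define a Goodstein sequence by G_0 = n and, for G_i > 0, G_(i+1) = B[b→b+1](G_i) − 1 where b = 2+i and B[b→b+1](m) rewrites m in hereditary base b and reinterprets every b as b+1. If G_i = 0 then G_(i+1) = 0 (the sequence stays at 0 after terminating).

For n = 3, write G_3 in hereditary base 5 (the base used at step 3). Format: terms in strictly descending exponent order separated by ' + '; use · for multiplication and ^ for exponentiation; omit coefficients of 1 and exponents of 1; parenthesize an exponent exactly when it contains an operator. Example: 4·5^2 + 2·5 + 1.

2

[0] 3 ≡ 2 + 1 (base 2). Lift 3: 4. −1: 3.
[1] 3 ≡ 3 (base 3). Lift 4: 4. −1: 3.
[2] 3 ≡ 3 (base 4). Lift 5: 3. −1: 2.
[3] 2 ≡ 2 (base 5). Lift 6: 2. −1: 1.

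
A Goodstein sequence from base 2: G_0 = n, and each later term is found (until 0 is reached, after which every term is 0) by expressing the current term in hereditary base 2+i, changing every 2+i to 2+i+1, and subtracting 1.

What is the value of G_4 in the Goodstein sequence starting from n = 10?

G_0=10  [base 2] 2^(2 + 1) + 2  →[2↦3]→  3^(3 + 1) + 3 = 84  −1 ⇒ G_1=83
G_1=83  [base 3] 3^(3 + 1) + 2  →[3↦4]→  4^(4 + 1) + 2 = 1026  −1 ⇒ G_2=1025
G_2=1025  [base 4] 4^(4 + 1) + 1  →[4↦5]→  5^(5 + 1) + 1 = 15626  −1 ⇒ G_3=15625
G_3=15625  [base 5] 5^(5 + 1)  →[5↦6]→  6^(6 + 1) = 279936  −1 ⇒ G_4=279935
G_4=279935  [base 6] 5·6^6 + 5·6^5 + 5·6^4 + 5·6^3 + 5·6^2 + 5·6 + 5  →[6↦7]→  5·7^7 + 5·7^5 + 5·7^4 + 5·7^3 + 5·7^2 + 5·7 + 5 = 4215755  −1 ⇒ G_5=4215754

279935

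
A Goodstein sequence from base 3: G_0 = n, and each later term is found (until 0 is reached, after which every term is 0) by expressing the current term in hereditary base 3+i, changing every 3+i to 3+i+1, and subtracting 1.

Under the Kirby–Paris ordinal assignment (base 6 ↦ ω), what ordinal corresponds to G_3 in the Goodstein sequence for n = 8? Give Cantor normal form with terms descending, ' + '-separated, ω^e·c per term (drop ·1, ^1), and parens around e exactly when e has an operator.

ω + 5

G_0 = 8. HB_3(8) = 2·3 + 2. Bump = 10. G_1 = 9.
G_1 = 9. HB_4(9) = 2·4 + 1. Bump = 11. G_2 = 10.
G_2 = 10. HB_5(10) = 2·5. Bump = 12. G_3 = 11.
G_3 = 11. HB_6(11) = 6 + 5. Bump = 12. G_4 = 11.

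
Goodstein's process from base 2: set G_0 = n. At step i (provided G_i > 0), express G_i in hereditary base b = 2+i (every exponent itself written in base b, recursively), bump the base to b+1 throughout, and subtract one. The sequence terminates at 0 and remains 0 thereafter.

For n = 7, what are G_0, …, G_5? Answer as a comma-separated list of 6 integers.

7, 30, 259, 3127, 46657, 823543

(0) 7|_2 = 2^2 + 2 + 1 ↦ 3^3 + 3 + 1|_3 = 31 ⇒ 30
(1) 30|_3 = 3^3 + 3 ↦ 4^4 + 4|_4 = 260 ⇒ 259
(2) 259|_4 = 4^4 + 3 ↦ 5^5 + 3|_5 = 3128 ⇒ 3127
(3) 3127|_5 = 5^5 + 2 ↦ 6^6 + 2|_6 = 46658 ⇒ 46657
(4) 46657|_6 = 6^6 + 1 ↦ 7^7 + 1|_7 = 823544 ⇒ 823543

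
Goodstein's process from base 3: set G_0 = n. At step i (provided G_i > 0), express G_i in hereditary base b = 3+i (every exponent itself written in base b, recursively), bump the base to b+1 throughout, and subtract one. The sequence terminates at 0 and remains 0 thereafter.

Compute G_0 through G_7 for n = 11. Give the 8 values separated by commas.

11, 17, 25, 35, 39, 43, 47, 51

[0] 11 ≡ 3^2 + 2 (base 3). Lift 4: 18. −1: 17.
[1] 17 ≡ 4^2 + 1 (base 4). Lift 5: 26. −1: 25.
[2] 25 ≡ 5^2 (base 5). Lift 6: 36. −1: 35.
[3] 35 ≡ 5·6 + 5 (base 6). Lift 7: 40. −1: 39.
[4] 39 ≡ 5·7 + 4 (base 7). Lift 8: 44. −1: 43.
[5] 43 ≡ 5·8 + 3 (base 8). Lift 9: 48. −1: 47.
[6] 47 ≡ 5·9 + 2 (base 9). Lift 10: 52. −1: 51.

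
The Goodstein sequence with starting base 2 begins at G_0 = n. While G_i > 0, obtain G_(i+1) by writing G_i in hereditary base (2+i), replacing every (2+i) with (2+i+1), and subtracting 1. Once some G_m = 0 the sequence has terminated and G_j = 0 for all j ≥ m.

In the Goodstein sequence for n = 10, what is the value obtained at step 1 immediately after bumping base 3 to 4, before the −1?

1026

base 2: 10 = 2^(2 + 1) + 2; at 3: 3^(3 + 1) + 3 = 84; next = 83
base 3: 83 = 3^(3 + 1) + 2; at 4: 4^(4 + 1) + 2 = 1026; next = 1025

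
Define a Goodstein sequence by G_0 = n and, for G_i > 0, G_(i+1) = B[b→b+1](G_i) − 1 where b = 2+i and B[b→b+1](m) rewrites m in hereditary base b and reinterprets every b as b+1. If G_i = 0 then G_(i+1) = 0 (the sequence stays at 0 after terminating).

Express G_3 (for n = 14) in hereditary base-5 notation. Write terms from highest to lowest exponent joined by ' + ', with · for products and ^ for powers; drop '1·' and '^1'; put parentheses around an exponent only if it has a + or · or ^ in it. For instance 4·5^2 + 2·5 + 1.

5^(5 + 1) + 5^5

i=0: 14 = 2^(2 + 1) + 2^2 + 2 (b=2); 2→3: 3^(3 + 1) + 3^3 + 3 = 111; 111−1 = 110
i=1: 110 = 3^(3 + 1) + 3^3 + 2 (b=3); 3→4: 4^(4 + 1) + 4^4 + 2 = 1282; 1282−1 = 1281
i=2: 1281 = 4^(4 + 1) + 4^4 + 1 (b=4); 4→5: 5^(5 + 1) + 5^5 + 1 = 18751; 18751−1 = 18750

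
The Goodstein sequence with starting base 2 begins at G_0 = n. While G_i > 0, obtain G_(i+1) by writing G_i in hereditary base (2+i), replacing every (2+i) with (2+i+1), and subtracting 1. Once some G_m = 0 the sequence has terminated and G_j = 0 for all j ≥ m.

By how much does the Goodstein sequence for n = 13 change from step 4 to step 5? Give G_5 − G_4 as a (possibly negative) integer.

base 2: 13 = 2^(2 + 1) + 2^2 + 1; at 3: 3^(3 + 1) + 3^3 + 1 = 109; next = 108
base 3: 108 = 3^(3 + 1) + 3^3; at 4: 4^(4 + 1) + 4^4 = 1280; next = 1279
base 4: 1279 = 4^(4 + 1) + 3·4^3 + 3·4^2 + 3·4 + 3; at 5: 5^(5 + 1) + 3·5^3 + 3·5^2 + 3·5 + 3 = 16093; next = 16092
base 5: 16092 = 5^(5 + 1) + 3·5^3 + 3·5^2 + 3·5 + 2; at 6: 6^(6 + 1) + 3·6^3 + 3·6^2 + 3·6 + 2 = 280712; next = 280711
base 6: 280711 = 6^(6 + 1) + 3·6^3 + 3·6^2 + 3·6 + 1; at 7: 7^(7 + 1) + 3·7^3 + 3·7^2 + 3·7 + 1 = 5765999; next = 5765998

5485287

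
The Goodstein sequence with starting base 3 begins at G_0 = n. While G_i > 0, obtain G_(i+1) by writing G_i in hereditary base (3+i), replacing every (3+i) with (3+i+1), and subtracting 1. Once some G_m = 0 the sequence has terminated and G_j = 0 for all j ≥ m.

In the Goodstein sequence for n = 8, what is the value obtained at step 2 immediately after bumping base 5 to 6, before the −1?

i=0: 8 = 2·3 + 2 (b=3); 3→4: 2·4 + 2 = 10; 10−1 = 9
i=1: 9 = 2·4 + 1 (b=4); 4→5: 2·5 + 1 = 11; 11−1 = 10
i=2: 10 = 2·5 (b=5); 5→6: 2·6 = 12; 12−1 = 11

12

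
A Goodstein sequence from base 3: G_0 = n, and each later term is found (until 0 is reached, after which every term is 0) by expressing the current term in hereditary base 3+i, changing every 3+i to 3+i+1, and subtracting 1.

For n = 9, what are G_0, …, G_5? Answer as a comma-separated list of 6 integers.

G_0=9  [base 3] 3^2  →[3↦4]→  4^2 = 16  −1 ⇒ G_1=15
G_1=15  [base 4] 3·4 + 3  →[4↦5]→  3·5 + 3 = 18  −1 ⇒ G_2=17
G_2=17  [base 5] 3·5 + 2  →[5↦6]→  3·6 + 2 = 20  −1 ⇒ G_3=19
G_3=19  [base 6] 3·6 + 1  →[6↦7]→  3·7 + 1 = 22  −1 ⇒ G_4=21
G_4=21  [base 7] 3·7  →[7↦8]→  3·8 = 24  −1 ⇒ G_5=23

9, 15, 17, 19, 21, 23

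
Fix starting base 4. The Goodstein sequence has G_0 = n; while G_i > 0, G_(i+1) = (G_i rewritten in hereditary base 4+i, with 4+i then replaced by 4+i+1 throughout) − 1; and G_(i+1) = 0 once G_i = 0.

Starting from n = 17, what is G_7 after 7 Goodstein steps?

17 —HB4→ 4^2 + 1 —bump→ 5^2 + 1 = 26 —(−1)→ 25
25 —HB5→ 5^2 —bump→ 6^2 = 36 —(−1)→ 35
35 —HB6→ 5·6 + 5 —bump→ 5·7 + 5 = 40 —(−1)→ 39
39 —HB7→ 5·7 + 4 —bump→ 5·8 + 4 = 44 —(−1)→ 43
43 —HB8→ 5·8 + 3 —bump→ 5·9 + 3 = 48 —(−1)→ 47
47 —HB9→ 5·9 + 2 —bump→ 5·10 + 2 = 52 —(−1)→ 51
51 —HB10→ 5·10 + 1 —bump→ 5·11 + 1 = 56 —(−1)→ 55
55 —HB11→ 5·11 —bump→ 5·12 = 60 —(−1)→ 59

55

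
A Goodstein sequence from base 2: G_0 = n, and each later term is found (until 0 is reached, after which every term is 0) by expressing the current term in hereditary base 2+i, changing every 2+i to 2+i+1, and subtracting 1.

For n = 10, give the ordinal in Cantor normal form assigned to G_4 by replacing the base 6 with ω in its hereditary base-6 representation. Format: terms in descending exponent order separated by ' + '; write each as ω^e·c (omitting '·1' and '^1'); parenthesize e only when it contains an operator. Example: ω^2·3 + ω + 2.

10 —HB2→ 2^(2 + 1) + 2 —bump→ 3^(3 + 1) + 3 = 84 —(−1)→ 83
83 —HB3→ 3^(3 + 1) + 2 —bump→ 4^(4 + 1) + 2 = 1026 —(−1)→ 1025
1025 —HB4→ 4^(4 + 1) + 1 —bump→ 5^(5 + 1) + 1 = 15626 —(−1)→ 15625
15625 —HB5→ 5^(5 + 1) —bump→ 6^(6 + 1) = 279936 —(−1)→ 279935

ω^ω·5 + ω^5·5 + ω^4·5 + ω^3·5 + ω^2·5 + ω·5 + 5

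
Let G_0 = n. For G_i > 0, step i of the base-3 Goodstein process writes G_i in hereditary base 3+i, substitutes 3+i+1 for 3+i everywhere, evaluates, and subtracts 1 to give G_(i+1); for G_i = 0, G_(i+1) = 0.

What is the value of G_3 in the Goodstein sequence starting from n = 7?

9

7 —HB3→ 2·3 + 1 —bump→ 2·4 + 1 = 9 —(−1)→ 8
8 —HB4→ 2·4 —bump→ 2·5 = 10 —(−1)→ 9
9 —HB5→ 5 + 4 —bump→ 6 + 4 = 10 —(−1)→ 9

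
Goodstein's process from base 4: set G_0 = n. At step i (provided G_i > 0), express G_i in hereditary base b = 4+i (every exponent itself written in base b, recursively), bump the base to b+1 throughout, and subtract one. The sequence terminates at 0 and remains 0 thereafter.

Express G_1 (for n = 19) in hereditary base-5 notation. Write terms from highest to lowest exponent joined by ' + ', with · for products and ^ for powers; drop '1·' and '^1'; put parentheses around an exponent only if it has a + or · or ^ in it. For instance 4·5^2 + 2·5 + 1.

5^2 + 2

i=0: 19 = 4^2 + 3 (b=4); 4→5: 5^2 + 3 = 28; 28−1 = 27
i=1: 27 = 5^2 + 2 (b=5); 5→6: 6^2 + 2 = 38; 38−1 = 37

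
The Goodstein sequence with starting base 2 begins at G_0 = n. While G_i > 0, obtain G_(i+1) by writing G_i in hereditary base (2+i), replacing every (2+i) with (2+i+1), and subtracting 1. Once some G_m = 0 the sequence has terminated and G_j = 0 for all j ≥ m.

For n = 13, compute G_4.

280711

G_0 = 13. HB_2(13) = 2^(2 + 1) + 2^2 + 1. Bump = 109. G_1 = 108.
G_1 = 108. HB_3(108) = 3^(3 + 1) + 3^3. Bump = 1280. G_2 = 1279.
G_2 = 1279. HB_4(1279) = 4^(4 + 1) + 3·4^3 + 3·4^2 + 3·4 + 3. Bump = 16093. G_3 = 16092.
G_3 = 16092. HB_5(16092) = 5^(5 + 1) + 3·5^3 + 3·5^2 + 3·5 + 2. Bump = 280712. G_4 = 280711.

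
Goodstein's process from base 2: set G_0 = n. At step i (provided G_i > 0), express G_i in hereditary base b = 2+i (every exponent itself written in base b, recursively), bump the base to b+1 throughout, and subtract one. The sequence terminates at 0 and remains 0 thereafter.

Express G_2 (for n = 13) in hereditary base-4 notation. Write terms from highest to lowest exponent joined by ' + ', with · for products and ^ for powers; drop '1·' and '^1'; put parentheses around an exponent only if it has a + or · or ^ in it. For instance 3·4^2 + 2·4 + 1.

(0) 13|_2 = 2^(2 + 1) + 2^2 + 1 ↦ 3^(3 + 1) + 3^3 + 1|_3 = 109 ⇒ 108
(1) 108|_3 = 3^(3 + 1) + 3^3 ↦ 4^(4 + 1) + 4^4|_4 = 1280 ⇒ 1279

4^(4 + 1) + 3·4^3 + 3·4^2 + 3·4 + 3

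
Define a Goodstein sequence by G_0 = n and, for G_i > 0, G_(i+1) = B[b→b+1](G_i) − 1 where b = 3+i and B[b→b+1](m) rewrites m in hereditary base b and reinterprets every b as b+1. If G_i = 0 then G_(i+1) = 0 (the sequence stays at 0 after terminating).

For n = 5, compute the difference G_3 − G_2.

5 —HB3→ 3 + 2 —bump→ 4 + 2 = 6 —(−1)→ 5
5 —HB4→ 4 + 1 —bump→ 5 + 1 = 6 —(−1)→ 5
5 —HB5→ 5 —bump→ 6 = 6 —(−1)→ 5

0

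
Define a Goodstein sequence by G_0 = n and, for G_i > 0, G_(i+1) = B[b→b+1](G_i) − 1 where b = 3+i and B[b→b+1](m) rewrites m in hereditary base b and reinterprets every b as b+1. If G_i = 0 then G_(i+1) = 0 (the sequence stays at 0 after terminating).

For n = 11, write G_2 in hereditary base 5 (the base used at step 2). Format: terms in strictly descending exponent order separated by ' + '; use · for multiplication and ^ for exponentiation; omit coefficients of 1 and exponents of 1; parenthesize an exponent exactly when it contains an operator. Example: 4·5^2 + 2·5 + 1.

[0] 11 ≡ 3^2 + 2 (base 3). Lift 4: 18. −1: 17.
[1] 17 ≡ 4^2 + 1 (base 4). Lift 5: 26. −1: 25.
[2] 25 ≡ 5^2 (base 5). Lift 6: 36. −1: 35.

5^2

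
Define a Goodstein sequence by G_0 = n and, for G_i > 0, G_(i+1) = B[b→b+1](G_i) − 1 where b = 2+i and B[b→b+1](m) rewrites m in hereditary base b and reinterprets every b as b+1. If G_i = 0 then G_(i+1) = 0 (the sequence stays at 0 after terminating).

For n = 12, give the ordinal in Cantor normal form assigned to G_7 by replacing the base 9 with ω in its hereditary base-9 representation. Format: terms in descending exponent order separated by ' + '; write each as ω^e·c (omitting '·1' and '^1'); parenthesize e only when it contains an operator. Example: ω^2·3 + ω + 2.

G_0 = 12. HB_2(12) = 2^(2 + 1) + 2^2. Bump = 108. G_1 = 107.
G_1 = 107. HB_3(107) = 3^(3 + 1) + 2·3^2 + 2·3 + 2. Bump = 1066. G_2 = 1065.
G_2 = 1065. HB_4(1065) = 4^(4 + 1) + 2·4^2 + 2·4 + 1. Bump = 15686. G_3 = 15685.
G_3 = 15685. HB_5(15685) = 5^(5 + 1) + 2·5^2 + 2·5. Bump = 280020. G_4 = 280019.
G_4 = 280019. HB_6(280019) = 6^(6 + 1) + 2·6^2 + 6 + 5. Bump = 5764911. G_5 = 5764910.
G_5 = 5764910. HB_7(5764910) = 7^(7 + 1) + 2·7^2 + 7 + 4. Bump = 134217868. G_6 = 134217867.
G_6 = 134217867. HB_8(134217867) = 8^(8 + 1) + 2·8^2 + 8 + 3. Bump = 3486784575. G_7 = 3486784574.
G_7 = 3486784574. HB_9(3486784574) = 9^(9 + 1) + 2·9^2 + 9 + 2. Bump = 100000000212. G_8 = 100000000211.

ω^(ω + 1) + ω^2·2 + ω + 2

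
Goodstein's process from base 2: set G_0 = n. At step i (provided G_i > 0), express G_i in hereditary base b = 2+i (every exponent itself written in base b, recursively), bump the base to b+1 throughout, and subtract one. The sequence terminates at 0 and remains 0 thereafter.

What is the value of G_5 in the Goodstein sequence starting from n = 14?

5862840

14 —HB2→ 2^(2 + 1) + 2^2 + 2 —bump→ 3^(3 + 1) + 3^3 + 3 = 111 —(−1)→ 110
110 —HB3→ 3^(3 + 1) + 3^3 + 2 —bump→ 4^(4 + 1) + 4^4 + 2 = 1282 —(−1)→ 1281
1281 —HB4→ 4^(4 + 1) + 4^4 + 1 —bump→ 5^(5 + 1) + 5^5 + 1 = 18751 —(−1)→ 18750
18750 —HB5→ 5^(5 + 1) + 5^5 —bump→ 6^(6 + 1) + 6^6 = 326592 —(−1)→ 326591
326591 —HB6→ 6^(6 + 1) + 5·6^5 + 5·6^4 + 5·6^3 + 5·6^2 + 5·6 + 5 —bump→ 7^(7 + 1) + 5·7^5 + 5·7^4 + 5·7^3 + 5·7^2 + 5·7 + 5 = 5862841 —(−1)→ 5862840
5862840 —HB7→ 7^(7 + 1) + 5·7^5 + 5·7^4 + 5·7^3 + 5·7^2 + 5·7 + 4 —bump→ 8^(8 + 1) + 5·8^5 + 5·8^4 + 5·8^3 + 5·8^2 + 5·8 + 4 = 134404972 —(−1)→ 134404971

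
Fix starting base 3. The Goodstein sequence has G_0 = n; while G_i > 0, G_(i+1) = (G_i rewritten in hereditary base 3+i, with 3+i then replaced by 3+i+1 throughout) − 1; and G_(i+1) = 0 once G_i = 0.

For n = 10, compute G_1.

16

G_0 = 10. HB_3(10) = 3^2 + 1. Bump = 17. G_1 = 16.
G_1 = 16. HB_4(16) = 4^2. Bump = 25. G_2 = 24.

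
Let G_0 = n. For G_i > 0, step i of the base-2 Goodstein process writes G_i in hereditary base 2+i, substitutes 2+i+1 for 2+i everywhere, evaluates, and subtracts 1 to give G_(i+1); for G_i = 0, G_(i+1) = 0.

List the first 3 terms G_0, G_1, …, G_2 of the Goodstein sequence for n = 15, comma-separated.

15, 111, 1283

G_0 = 15. HB_2(15) = 2^(2 + 1) + 2^2 + 2 + 1. Bump = 112. G_1 = 111.
G_1 = 111. HB_3(111) = 3^(3 + 1) + 3^3 + 3. Bump = 1284. G_2 = 1283.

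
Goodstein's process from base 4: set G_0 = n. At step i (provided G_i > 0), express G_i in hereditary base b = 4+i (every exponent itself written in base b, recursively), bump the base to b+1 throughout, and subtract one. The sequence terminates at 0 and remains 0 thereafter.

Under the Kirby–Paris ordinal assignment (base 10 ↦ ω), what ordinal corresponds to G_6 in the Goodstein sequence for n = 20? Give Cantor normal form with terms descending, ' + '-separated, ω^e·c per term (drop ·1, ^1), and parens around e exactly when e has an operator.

ω·9 + 9

step 0: 20 = 4^2 + 4; sub 5 for 4: 5^2 + 5; = 30; G_1 = 30−1 = 29
step 1: 29 = 5^2 + 4; sub 6 for 5: 6^2 + 4; = 40; G_2 = 40−1 = 39
step 2: 39 = 6^2 + 3; sub 7 for 6: 7^2 + 3; = 52; G_3 = 52−1 = 51
step 3: 51 = 7^2 + 2; sub 8 for 7: 8^2 + 2; = 66; G_4 = 66−1 = 65
step 4: 65 = 8^2 + 1; sub 9 for 8: 9^2 + 1; = 82; G_5 = 82−1 = 81
step 5: 81 = 9^2; sub 10 for 9: 10^2; = 100; G_6 = 100−1 = 99
step 6: 99 = 9·10 + 9; sub 11 for 10: 9·11 + 9; = 108; G_7 = 108−1 = 107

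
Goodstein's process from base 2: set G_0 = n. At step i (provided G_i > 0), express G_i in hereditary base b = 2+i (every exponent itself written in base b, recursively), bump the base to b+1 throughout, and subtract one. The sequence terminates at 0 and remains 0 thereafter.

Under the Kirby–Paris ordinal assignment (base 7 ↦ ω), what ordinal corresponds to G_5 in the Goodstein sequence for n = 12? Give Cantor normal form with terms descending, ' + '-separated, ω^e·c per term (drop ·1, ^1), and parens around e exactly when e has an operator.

[0] 12 ≡ 2^(2 + 1) + 2^2 (base 2). Lift 3: 108. −1: 107.
[1] 107 ≡ 3^(3 + 1) + 2·3^2 + 2·3 + 2 (base 3). Lift 4: 1066. −1: 1065.
[2] 1065 ≡ 4^(4 + 1) + 2·4^2 + 2·4 + 1 (base 4). Lift 5: 15686. −1: 15685.
[3] 15685 ≡ 5^(5 + 1) + 2·5^2 + 2·5 (base 5). Lift 6: 280020. −1: 280019.
[4] 280019 ≡ 6^(6 + 1) + 2·6^2 + 6 + 5 (base 6). Lift 7: 5764911. −1: 5764910.
[5] 5764910 ≡ 7^(7 + 1) + 2·7^2 + 7 + 4 (base 7). Lift 8: 134217868. −1: 134217867.

ω^(ω + 1) + ω^2·2 + ω + 4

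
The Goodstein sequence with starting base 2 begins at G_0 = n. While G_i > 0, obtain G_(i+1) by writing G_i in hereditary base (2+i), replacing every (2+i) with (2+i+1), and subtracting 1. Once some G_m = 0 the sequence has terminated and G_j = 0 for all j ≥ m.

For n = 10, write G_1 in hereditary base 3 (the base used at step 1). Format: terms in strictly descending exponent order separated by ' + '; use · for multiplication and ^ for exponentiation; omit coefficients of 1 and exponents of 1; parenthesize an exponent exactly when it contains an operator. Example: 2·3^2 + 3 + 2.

3^(3 + 1) + 2

10 —HB2→ 2^(2 + 1) + 2 —bump→ 3^(3 + 1) + 3 = 84 —(−1)→ 83
83 —HB3→ 3^(3 + 1) + 2 —bump→ 4^(4 + 1) + 2 = 1026 —(−1)→ 1025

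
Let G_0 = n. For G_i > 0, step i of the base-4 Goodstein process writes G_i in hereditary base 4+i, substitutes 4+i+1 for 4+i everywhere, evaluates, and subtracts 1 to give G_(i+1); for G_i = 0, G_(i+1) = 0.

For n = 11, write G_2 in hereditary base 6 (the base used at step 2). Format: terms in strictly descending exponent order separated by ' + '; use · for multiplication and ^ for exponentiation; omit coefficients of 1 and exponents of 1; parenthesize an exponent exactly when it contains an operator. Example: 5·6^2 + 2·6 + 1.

G_0=11  [base 4] 2·4 + 3  →[4↦5]→  2·5 + 3 = 13  −1 ⇒ G_1=12
G_1=12  [base 5] 2·5 + 2  →[5↦6]→  2·6 + 2 = 14  −1 ⇒ G_2=13

2·6 + 1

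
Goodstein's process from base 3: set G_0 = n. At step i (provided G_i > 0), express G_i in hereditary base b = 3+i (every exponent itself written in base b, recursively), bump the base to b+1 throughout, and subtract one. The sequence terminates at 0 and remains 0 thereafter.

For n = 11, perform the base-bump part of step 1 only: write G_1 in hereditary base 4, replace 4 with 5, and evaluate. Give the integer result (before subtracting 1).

26

step 0: 11 = 3^2 + 2; sub 4 for 3: 4^2 + 2; = 18; G_1 = 18−1 = 17
step 1: 17 = 4^2 + 1; sub 5 for 4: 5^2 + 1; = 26; G_2 = 26−1 = 25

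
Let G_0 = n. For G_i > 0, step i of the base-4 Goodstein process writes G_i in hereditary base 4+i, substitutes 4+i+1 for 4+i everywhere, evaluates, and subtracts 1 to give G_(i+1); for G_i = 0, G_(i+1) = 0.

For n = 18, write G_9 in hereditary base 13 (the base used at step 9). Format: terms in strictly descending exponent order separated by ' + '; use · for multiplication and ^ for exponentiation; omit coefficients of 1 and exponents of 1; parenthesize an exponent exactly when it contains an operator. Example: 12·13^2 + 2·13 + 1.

6·13

base 4: 18 = 4^2 + 2; at 5: 5^2 + 2 = 27; next = 26
base 5: 26 = 5^2 + 1; at 6: 6^2 + 1 = 37; next = 36
base 6: 36 = 6^2; at 7: 7^2 = 49; next = 48
base 7: 48 = 6·7 + 6; at 8: 6·8 + 6 = 54; next = 53
base 8: 53 = 6·8 + 5; at 9: 6·9 + 5 = 59; next = 58
base 9: 58 = 6·9 + 4; at 10: 6·10 + 4 = 64; next = 63
base 10: 63 = 6·10 + 3; at 11: 6·11 + 3 = 69; next = 68
base 11: 68 = 6·11 + 2; at 12: 6·12 + 2 = 74; next = 73
base 12: 73 = 6·12 + 1; at 13: 6·13 + 1 = 79; next = 78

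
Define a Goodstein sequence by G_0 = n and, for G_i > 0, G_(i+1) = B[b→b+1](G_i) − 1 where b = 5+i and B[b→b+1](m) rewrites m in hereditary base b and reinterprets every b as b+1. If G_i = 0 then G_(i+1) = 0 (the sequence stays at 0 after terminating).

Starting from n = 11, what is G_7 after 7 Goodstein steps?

i=0: 11 = 2·5 + 1 (b=5); 5→6: 2·6 + 1 = 13; 13−1 = 12
i=1: 12 = 2·6 (b=6); 6→7: 2·7 = 14; 14−1 = 13
i=2: 13 = 7 + 6 (b=7); 7→8: 8 + 6 = 14; 14−1 = 13
i=3: 13 = 8 + 5 (b=8); 8→9: 9 + 5 = 14; 14−1 = 13
i=4: 13 = 9 + 4 (b=9); 9→10: 10 + 4 = 14; 14−1 = 13
i=5: 13 = 10 + 3 (b=10); 10→11: 11 + 3 = 14; 14−1 = 13
i=6: 13 = 11 + 2 (b=11); 11→12: 12 + 2 = 14; 14−1 = 13
i=7: 13 = 12 + 1 (b=12); 12→13: 13 + 1 = 14; 14−1 = 13

13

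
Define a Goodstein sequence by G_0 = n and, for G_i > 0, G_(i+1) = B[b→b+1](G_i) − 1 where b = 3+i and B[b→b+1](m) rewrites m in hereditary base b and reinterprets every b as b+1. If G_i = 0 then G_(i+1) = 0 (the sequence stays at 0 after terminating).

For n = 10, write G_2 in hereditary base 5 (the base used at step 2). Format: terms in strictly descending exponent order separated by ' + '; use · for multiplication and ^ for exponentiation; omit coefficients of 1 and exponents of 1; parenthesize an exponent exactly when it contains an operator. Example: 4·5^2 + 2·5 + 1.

(0) 10|_3 = 3^2 + 1 ↦ 4^2 + 1|_4 = 17 ⇒ 16
(1) 16|_4 = 4^2 ↦ 5^2|_5 = 25 ⇒ 24

4·5 + 4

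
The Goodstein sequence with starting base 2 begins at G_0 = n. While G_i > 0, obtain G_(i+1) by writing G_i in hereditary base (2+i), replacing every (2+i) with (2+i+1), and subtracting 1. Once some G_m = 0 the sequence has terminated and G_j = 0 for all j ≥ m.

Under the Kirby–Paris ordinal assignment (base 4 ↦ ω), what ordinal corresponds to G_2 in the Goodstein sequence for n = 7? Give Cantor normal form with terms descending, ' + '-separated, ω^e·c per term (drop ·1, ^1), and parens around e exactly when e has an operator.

ω^ω + 3

step 0: 7 = 2^2 + 2 + 1; sub 3 for 2: 3^3 + 3 + 1; = 31; G_1 = 31−1 = 30
step 1: 30 = 3^3 + 3; sub 4 for 3: 4^4 + 4; = 260; G_2 = 260−1 = 259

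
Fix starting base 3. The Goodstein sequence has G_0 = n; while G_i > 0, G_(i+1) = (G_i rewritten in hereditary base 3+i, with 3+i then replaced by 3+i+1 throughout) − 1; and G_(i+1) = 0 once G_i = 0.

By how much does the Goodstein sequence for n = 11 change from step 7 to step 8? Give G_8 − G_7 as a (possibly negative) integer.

[0] 11 ≡ 3^2 + 2 (base 3). Lift 4: 18. −1: 17.
[1] 17 ≡ 4^2 + 1 (base 4). Lift 5: 26. −1: 25.
[2] 25 ≡ 5^2 (base 5). Lift 6: 36. −1: 35.
[3] 35 ≡ 5·6 + 5 (base 6). Lift 7: 40. −1: 39.
[4] 39 ≡ 5·7 + 4 (base 7). Lift 8: 44. −1: 43.
[5] 43 ≡ 5·8 + 3 (base 8). Lift 9: 48. −1: 47.
[6] 47 ≡ 5·9 + 2 (base 9). Lift 10: 52. −1: 51.
[7] 51 ≡ 5·10 + 1 (base 10). Lift 11: 56. −1: 55.

4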